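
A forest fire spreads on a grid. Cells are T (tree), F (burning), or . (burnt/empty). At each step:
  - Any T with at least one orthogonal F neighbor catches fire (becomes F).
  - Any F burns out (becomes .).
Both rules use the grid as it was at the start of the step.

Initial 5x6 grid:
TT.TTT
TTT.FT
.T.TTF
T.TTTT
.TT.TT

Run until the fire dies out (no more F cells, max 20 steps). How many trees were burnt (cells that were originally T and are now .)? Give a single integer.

Step 1: +4 fires, +2 burnt (F count now 4)
Step 2: +5 fires, +4 burnt (F count now 5)
Step 3: +2 fires, +5 burnt (F count now 2)
Step 4: +1 fires, +2 burnt (F count now 1)
Step 5: +1 fires, +1 burnt (F count now 1)
Step 6: +1 fires, +1 burnt (F count now 1)
Step 7: +0 fires, +1 burnt (F count now 0)
Fire out after step 7
Initially T: 21, now '.': 23
Total burnt (originally-T cells now '.'): 14

Answer: 14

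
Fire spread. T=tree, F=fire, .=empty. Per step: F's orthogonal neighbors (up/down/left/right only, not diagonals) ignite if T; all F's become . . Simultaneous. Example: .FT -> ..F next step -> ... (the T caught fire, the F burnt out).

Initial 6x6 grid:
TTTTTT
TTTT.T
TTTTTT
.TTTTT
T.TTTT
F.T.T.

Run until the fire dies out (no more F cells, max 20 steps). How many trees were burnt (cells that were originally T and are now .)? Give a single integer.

Answer: 1

Derivation:
Step 1: +1 fires, +1 burnt (F count now 1)
Step 2: +0 fires, +1 burnt (F count now 0)
Fire out after step 2
Initially T: 29, now '.': 8
Total burnt (originally-T cells now '.'): 1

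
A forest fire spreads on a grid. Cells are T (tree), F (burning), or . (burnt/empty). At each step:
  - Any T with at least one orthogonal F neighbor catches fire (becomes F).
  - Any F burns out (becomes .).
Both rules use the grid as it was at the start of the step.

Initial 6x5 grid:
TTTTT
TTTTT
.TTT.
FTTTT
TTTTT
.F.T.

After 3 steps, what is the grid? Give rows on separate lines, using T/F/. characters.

Step 1: 3 trees catch fire, 2 burn out
  TTTTT
  TTTTT
  .TTT.
  .FTTT
  FFTTT
  ...T.
Step 2: 3 trees catch fire, 3 burn out
  TTTTT
  TTTTT
  .FTT.
  ..FTT
  ..FTT
  ...T.
Step 3: 4 trees catch fire, 3 burn out
  TTTTT
  TFTTT
  ..FT.
  ...FT
  ...FT
  ...T.

TTTTT
TFTTT
..FT.
...FT
...FT
...T.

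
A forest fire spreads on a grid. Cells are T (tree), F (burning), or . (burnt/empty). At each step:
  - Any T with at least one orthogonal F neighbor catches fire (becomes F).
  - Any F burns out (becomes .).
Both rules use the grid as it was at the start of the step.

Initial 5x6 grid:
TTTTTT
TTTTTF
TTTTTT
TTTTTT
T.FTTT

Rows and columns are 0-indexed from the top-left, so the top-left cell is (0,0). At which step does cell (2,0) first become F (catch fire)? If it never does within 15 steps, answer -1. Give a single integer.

Step 1: cell (2,0)='T' (+5 fires, +2 burnt)
Step 2: cell (2,0)='T' (+8 fires, +5 burnt)
Step 3: cell (2,0)='T' (+7 fires, +8 burnt)
Step 4: cell (2,0)='F' (+4 fires, +7 burnt)
  -> target ignites at step 4
Step 5: cell (2,0)='.' (+2 fires, +4 burnt)
Step 6: cell (2,0)='.' (+1 fires, +2 burnt)
Step 7: cell (2,0)='.' (+0 fires, +1 burnt)
  fire out at step 7

4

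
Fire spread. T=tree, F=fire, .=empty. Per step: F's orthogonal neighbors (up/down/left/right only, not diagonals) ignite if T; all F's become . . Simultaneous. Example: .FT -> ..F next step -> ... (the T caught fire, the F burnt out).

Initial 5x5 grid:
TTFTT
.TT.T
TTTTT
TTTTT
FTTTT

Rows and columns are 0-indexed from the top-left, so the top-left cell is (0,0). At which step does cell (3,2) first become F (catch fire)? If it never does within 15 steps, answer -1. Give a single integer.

Step 1: cell (3,2)='T' (+5 fires, +2 burnt)
Step 2: cell (3,2)='T' (+7 fires, +5 burnt)
Step 3: cell (3,2)='F' (+5 fires, +7 burnt)
  -> target ignites at step 3
Step 4: cell (3,2)='.' (+3 fires, +5 burnt)
Step 5: cell (3,2)='.' (+1 fires, +3 burnt)
Step 6: cell (3,2)='.' (+0 fires, +1 burnt)
  fire out at step 6

3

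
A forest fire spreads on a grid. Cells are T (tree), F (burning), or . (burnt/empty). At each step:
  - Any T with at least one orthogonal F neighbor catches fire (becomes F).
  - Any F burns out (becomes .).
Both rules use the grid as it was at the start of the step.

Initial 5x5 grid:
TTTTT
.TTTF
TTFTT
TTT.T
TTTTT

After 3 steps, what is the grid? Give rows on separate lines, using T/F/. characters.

Step 1: 7 trees catch fire, 2 burn out
  TTTTF
  .TFF.
  TF.FF
  TTF.T
  TTTTT
Step 2: 7 trees catch fire, 7 burn out
  TTFF.
  .F...
  F....
  TF..F
  TTFTT
Step 3: 5 trees catch fire, 7 burn out
  TF...
  .....
  .....
  F....
  TF.FF

TF...
.....
.....
F....
TF.FF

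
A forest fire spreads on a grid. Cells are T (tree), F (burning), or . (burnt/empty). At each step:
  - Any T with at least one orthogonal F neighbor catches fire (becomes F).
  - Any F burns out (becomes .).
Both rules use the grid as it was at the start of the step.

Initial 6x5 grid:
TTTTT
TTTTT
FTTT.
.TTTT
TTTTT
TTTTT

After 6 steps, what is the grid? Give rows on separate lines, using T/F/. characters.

Step 1: 2 trees catch fire, 1 burn out
  TTTTT
  FTTTT
  .FTT.
  .TTTT
  TTTTT
  TTTTT
Step 2: 4 trees catch fire, 2 burn out
  FTTTT
  .FTTT
  ..FT.
  .FTTT
  TTTTT
  TTTTT
Step 3: 5 trees catch fire, 4 burn out
  .FTTT
  ..FTT
  ...F.
  ..FTT
  TFTTT
  TTTTT
Step 4: 6 trees catch fire, 5 burn out
  ..FTT
  ...FT
  .....
  ...FT
  F.FTT
  TFTTT
Step 5: 6 trees catch fire, 6 burn out
  ...FT
  ....F
  .....
  ....F
  ...FT
  F.FTT
Step 6: 3 trees catch fire, 6 burn out
  ....F
  .....
  .....
  .....
  ....F
  ...FT

....F
.....
.....
.....
....F
...FT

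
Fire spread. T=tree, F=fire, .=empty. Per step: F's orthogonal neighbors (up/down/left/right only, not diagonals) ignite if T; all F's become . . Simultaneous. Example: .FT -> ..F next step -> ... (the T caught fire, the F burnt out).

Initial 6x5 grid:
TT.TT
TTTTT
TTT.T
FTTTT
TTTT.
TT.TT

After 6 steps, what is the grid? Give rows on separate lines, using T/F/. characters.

Step 1: 3 trees catch fire, 1 burn out
  TT.TT
  TTTTT
  FTT.T
  .FTTT
  FTTT.
  TT.TT
Step 2: 5 trees catch fire, 3 burn out
  TT.TT
  FTTTT
  .FT.T
  ..FTT
  .FTT.
  FT.TT
Step 3: 6 trees catch fire, 5 burn out
  FT.TT
  .FTTT
  ..F.T
  ...FT
  ..FT.
  .F.TT
Step 4: 4 trees catch fire, 6 burn out
  .F.TT
  ..FTT
  ....T
  ....F
  ...F.
  ...TT
Step 5: 3 trees catch fire, 4 burn out
  ...TT
  ...FT
  ....F
  .....
  .....
  ...FT
Step 6: 3 trees catch fire, 3 burn out
  ...FT
  ....F
  .....
  .....
  .....
  ....F

...FT
....F
.....
.....
.....
....F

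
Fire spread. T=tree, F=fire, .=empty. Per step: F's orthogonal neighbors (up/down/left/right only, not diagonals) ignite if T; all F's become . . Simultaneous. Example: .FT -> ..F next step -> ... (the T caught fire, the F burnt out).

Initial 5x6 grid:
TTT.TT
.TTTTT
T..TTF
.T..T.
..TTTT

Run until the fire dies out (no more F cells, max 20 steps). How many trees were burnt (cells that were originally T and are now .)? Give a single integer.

Answer: 17

Derivation:
Step 1: +2 fires, +1 burnt (F count now 2)
Step 2: +4 fires, +2 burnt (F count now 4)
Step 3: +3 fires, +4 burnt (F count now 3)
Step 4: +3 fires, +3 burnt (F count now 3)
Step 5: +3 fires, +3 burnt (F count now 3)
Step 6: +1 fires, +3 burnt (F count now 1)
Step 7: +1 fires, +1 burnt (F count now 1)
Step 8: +0 fires, +1 burnt (F count now 0)
Fire out after step 8
Initially T: 19, now '.': 28
Total burnt (originally-T cells now '.'): 17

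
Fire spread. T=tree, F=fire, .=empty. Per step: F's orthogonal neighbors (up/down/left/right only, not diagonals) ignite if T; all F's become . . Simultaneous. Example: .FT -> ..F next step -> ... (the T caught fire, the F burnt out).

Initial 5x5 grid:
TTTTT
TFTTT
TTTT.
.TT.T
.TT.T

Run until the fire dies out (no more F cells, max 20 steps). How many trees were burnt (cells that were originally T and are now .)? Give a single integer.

Step 1: +4 fires, +1 burnt (F count now 4)
Step 2: +6 fires, +4 burnt (F count now 6)
Step 3: +5 fires, +6 burnt (F count now 5)
Step 4: +2 fires, +5 burnt (F count now 2)
Step 5: +0 fires, +2 burnt (F count now 0)
Fire out after step 5
Initially T: 19, now '.': 23
Total burnt (originally-T cells now '.'): 17

Answer: 17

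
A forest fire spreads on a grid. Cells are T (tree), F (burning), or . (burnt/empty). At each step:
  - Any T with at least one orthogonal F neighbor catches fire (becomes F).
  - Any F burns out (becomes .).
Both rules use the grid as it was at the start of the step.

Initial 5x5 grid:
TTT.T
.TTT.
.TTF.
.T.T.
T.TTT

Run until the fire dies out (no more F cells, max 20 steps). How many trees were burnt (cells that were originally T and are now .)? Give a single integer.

Step 1: +3 fires, +1 burnt (F count now 3)
Step 2: +3 fires, +3 burnt (F count now 3)
Step 3: +5 fires, +3 burnt (F count now 5)
Step 4: +1 fires, +5 burnt (F count now 1)
Step 5: +1 fires, +1 burnt (F count now 1)
Step 6: +0 fires, +1 burnt (F count now 0)
Fire out after step 6
Initially T: 15, now '.': 23
Total burnt (originally-T cells now '.'): 13

Answer: 13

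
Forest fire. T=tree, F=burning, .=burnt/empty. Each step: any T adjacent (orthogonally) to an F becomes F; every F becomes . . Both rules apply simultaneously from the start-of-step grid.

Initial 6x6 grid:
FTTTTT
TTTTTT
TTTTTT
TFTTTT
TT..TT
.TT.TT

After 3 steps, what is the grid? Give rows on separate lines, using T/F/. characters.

Step 1: 6 trees catch fire, 2 burn out
  .FTTTT
  FTTTTT
  TFTTTT
  F.FTTT
  TF..TT
  .TT.TT
Step 2: 7 trees catch fire, 6 burn out
  ..FTTT
  .FTTTT
  F.FTTT
  ...FTT
  F...TT
  .FT.TT
Step 3: 5 trees catch fire, 7 burn out
  ...FTT
  ..FTTT
  ...FTT
  ....FT
  ....TT
  ..F.TT

...FTT
..FTTT
...FTT
....FT
....TT
..F.TT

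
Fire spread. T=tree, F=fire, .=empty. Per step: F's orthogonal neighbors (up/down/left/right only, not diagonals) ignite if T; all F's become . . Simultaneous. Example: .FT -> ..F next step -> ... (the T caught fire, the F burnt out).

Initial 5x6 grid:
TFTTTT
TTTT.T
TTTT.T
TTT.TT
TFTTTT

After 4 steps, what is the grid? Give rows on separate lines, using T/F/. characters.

Step 1: 6 trees catch fire, 2 burn out
  F.FTTT
  TFTT.T
  TTTT.T
  TFT.TT
  F.FTTT
Step 2: 7 trees catch fire, 6 burn out
  ...FTT
  F.FT.T
  TFTT.T
  F.F.TT
  ...FTT
Step 3: 5 trees catch fire, 7 burn out
  ....FT
  ...F.T
  F.FT.T
  ....TT
  ....FT
Step 4: 4 trees catch fire, 5 burn out
  .....F
  .....T
  ...F.T
  ....FT
  .....F

.....F
.....T
...F.T
....FT
.....F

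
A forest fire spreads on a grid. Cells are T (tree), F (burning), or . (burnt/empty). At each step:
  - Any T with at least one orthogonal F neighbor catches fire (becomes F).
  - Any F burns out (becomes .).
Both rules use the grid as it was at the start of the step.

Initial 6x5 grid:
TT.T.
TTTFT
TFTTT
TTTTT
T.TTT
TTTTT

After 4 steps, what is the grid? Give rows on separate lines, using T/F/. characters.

Step 1: 8 trees catch fire, 2 burn out
  TT.F.
  TFF.F
  F.FFT
  TFTTT
  T.TTT
  TTTTT
Step 2: 6 trees catch fire, 8 burn out
  TF...
  F....
  ....F
  F.FFT
  T.TTT
  TTTTT
Step 3: 5 trees catch fire, 6 burn out
  F....
  .....
  .....
  ....F
  F.FFT
  TTTTT
Step 4: 4 trees catch fire, 5 burn out
  .....
  .....
  .....
  .....
  ....F
  FTFFT

.....
.....
.....
.....
....F
FTFFT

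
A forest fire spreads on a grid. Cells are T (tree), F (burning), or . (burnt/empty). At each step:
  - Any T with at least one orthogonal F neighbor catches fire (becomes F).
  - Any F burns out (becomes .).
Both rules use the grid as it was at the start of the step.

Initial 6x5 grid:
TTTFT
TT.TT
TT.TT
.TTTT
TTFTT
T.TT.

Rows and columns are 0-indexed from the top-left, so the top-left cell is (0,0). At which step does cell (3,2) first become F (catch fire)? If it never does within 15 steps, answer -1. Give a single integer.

Step 1: cell (3,2)='F' (+7 fires, +2 burnt)
  -> target ignites at step 1
Step 2: cell (3,2)='.' (+8 fires, +7 burnt)
Step 3: cell (3,2)='.' (+6 fires, +8 burnt)
Step 4: cell (3,2)='.' (+2 fires, +6 burnt)
Step 5: cell (3,2)='.' (+0 fires, +2 burnt)
  fire out at step 5

1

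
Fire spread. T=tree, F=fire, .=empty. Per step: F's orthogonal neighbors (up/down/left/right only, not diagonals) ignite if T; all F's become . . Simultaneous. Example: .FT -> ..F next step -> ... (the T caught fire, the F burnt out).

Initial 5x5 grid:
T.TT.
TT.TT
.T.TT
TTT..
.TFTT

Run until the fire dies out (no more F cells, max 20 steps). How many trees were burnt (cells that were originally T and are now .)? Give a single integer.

Step 1: +3 fires, +1 burnt (F count now 3)
Step 2: +2 fires, +3 burnt (F count now 2)
Step 3: +2 fires, +2 burnt (F count now 2)
Step 4: +1 fires, +2 burnt (F count now 1)
Step 5: +1 fires, +1 burnt (F count now 1)
Step 6: +1 fires, +1 burnt (F count now 1)
Step 7: +0 fires, +1 burnt (F count now 0)
Fire out after step 7
Initially T: 16, now '.': 19
Total burnt (originally-T cells now '.'): 10

Answer: 10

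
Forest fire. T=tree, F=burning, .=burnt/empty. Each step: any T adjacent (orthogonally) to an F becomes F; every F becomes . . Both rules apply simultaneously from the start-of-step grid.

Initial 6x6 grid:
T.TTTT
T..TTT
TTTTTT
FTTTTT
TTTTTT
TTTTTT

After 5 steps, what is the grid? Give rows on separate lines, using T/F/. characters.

Step 1: 3 trees catch fire, 1 burn out
  T.TTTT
  T..TTT
  FTTTTT
  .FTTTT
  FTTTTT
  TTTTTT
Step 2: 5 trees catch fire, 3 burn out
  T.TTTT
  F..TTT
  .FTTTT
  ..FTTT
  .FTTTT
  FTTTTT
Step 3: 5 trees catch fire, 5 burn out
  F.TTTT
  ...TTT
  ..FTTT
  ...FTT
  ..FTTT
  .FTTTT
Step 4: 4 trees catch fire, 5 burn out
  ..TTTT
  ...TTT
  ...FTT
  ....FT
  ...FTT
  ..FTTT
Step 5: 5 trees catch fire, 4 burn out
  ..TTTT
  ...FTT
  ....FT
  .....F
  ....FT
  ...FTT

..TTTT
...FTT
....FT
.....F
....FT
...FTT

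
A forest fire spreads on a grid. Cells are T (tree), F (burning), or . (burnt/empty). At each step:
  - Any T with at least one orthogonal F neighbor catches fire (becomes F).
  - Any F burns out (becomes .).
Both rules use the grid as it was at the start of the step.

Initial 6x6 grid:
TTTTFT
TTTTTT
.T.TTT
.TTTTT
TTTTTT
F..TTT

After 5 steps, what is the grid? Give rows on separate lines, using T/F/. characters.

Step 1: 4 trees catch fire, 2 burn out
  TTTF.F
  TTTTFT
  .T.TTT
  .TTTTT
  FTTTTT
  ...TTT
Step 2: 5 trees catch fire, 4 burn out
  TTF...
  TTTF.F
  .T.TFT
  .TTTTT
  .FTTTT
  ...TTT
Step 3: 7 trees catch fire, 5 burn out
  TF....
  TTF...
  .T.F.F
  .FTTFT
  ..FTTT
  ...TTT
Step 4: 8 trees catch fire, 7 burn out
  F.....
  TF....
  .F....
  ..FF.F
  ...FFT
  ...TTT
Step 5: 4 trees catch fire, 8 burn out
  ......
  F.....
  ......
  ......
  .....F
  ...FFT

......
F.....
......
......
.....F
...FFT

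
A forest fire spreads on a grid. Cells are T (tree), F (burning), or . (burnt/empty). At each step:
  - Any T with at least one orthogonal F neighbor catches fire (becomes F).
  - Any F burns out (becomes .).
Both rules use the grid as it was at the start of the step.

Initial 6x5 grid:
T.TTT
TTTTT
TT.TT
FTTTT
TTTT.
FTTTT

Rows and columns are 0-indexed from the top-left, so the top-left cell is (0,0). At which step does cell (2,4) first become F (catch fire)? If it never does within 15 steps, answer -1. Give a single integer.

Step 1: cell (2,4)='T' (+4 fires, +2 burnt)
Step 2: cell (2,4)='T' (+5 fires, +4 burnt)
Step 3: cell (2,4)='T' (+5 fires, +5 burnt)
Step 4: cell (2,4)='T' (+5 fires, +5 burnt)
Step 5: cell (2,4)='F' (+3 fires, +5 burnt)
  -> target ignites at step 5
Step 6: cell (2,4)='.' (+2 fires, +3 burnt)
Step 7: cell (2,4)='.' (+1 fires, +2 burnt)
Step 8: cell (2,4)='.' (+0 fires, +1 burnt)
  fire out at step 8

5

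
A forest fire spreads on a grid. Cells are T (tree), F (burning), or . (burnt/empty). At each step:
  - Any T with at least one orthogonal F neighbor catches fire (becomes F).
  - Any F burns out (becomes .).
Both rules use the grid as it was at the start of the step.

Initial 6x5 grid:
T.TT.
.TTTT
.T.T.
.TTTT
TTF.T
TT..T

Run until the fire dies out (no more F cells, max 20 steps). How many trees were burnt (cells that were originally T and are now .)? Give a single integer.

Answer: 18

Derivation:
Step 1: +2 fires, +1 burnt (F count now 2)
Step 2: +4 fires, +2 burnt (F count now 4)
Step 3: +4 fires, +4 burnt (F count now 4)
Step 4: +3 fires, +4 burnt (F count now 3)
Step 5: +4 fires, +3 burnt (F count now 4)
Step 6: +1 fires, +4 burnt (F count now 1)
Step 7: +0 fires, +1 burnt (F count now 0)
Fire out after step 7
Initially T: 19, now '.': 29
Total burnt (originally-T cells now '.'): 18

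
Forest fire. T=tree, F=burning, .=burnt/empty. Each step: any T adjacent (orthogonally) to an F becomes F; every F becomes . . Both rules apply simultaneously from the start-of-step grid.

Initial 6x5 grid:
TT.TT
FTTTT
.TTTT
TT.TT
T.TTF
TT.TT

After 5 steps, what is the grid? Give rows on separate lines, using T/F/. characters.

Step 1: 5 trees catch fire, 2 burn out
  FT.TT
  .FTTT
  .TTTT
  TT.TF
  T.TF.
  TT.TF
Step 2: 7 trees catch fire, 5 burn out
  .F.TT
  ..FTT
  .FTTF
  TT.F.
  T.F..
  TT.F.
Step 3: 5 trees catch fire, 7 burn out
  ...TT
  ...FF
  ..FF.
  TF...
  T....
  TT...
Step 4: 3 trees catch fire, 5 burn out
  ...FF
  .....
  .....
  F....
  T....
  TT...
Step 5: 1 trees catch fire, 3 burn out
  .....
  .....
  .....
  .....
  F....
  TT...

.....
.....
.....
.....
F....
TT...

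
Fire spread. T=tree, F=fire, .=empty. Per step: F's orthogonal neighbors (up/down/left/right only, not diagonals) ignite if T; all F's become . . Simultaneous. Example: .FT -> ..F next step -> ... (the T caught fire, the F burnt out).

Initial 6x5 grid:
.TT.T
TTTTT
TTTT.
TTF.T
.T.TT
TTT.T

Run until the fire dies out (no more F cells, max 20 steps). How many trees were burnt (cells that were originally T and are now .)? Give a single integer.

Step 1: +2 fires, +1 burnt (F count now 2)
Step 2: +5 fires, +2 burnt (F count now 5)
Step 3: +5 fires, +5 burnt (F count now 5)
Step 4: +5 fires, +5 burnt (F count now 5)
Step 5: +1 fires, +5 burnt (F count now 1)
Step 6: +0 fires, +1 burnt (F count now 0)
Fire out after step 6
Initially T: 22, now '.': 26
Total burnt (originally-T cells now '.'): 18

Answer: 18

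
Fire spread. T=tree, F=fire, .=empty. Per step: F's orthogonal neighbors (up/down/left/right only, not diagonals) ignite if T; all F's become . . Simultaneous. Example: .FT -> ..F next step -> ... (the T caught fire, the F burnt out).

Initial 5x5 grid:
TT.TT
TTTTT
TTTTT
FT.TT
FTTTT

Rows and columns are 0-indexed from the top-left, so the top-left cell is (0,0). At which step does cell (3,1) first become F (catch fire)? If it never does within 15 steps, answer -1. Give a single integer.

Step 1: cell (3,1)='F' (+3 fires, +2 burnt)
  -> target ignites at step 1
Step 2: cell (3,1)='.' (+3 fires, +3 burnt)
Step 3: cell (3,1)='.' (+4 fires, +3 burnt)
Step 4: cell (3,1)='.' (+5 fires, +4 burnt)
Step 5: cell (3,1)='.' (+3 fires, +5 burnt)
Step 6: cell (3,1)='.' (+2 fires, +3 burnt)
Step 7: cell (3,1)='.' (+1 fires, +2 burnt)
Step 8: cell (3,1)='.' (+0 fires, +1 burnt)
  fire out at step 8

1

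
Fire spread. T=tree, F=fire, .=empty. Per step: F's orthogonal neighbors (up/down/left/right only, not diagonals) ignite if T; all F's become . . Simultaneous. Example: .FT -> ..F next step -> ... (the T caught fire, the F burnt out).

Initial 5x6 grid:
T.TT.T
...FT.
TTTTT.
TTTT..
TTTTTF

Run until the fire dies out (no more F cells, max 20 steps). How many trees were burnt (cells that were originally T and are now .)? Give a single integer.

Step 1: +4 fires, +2 burnt (F count now 4)
Step 2: +5 fires, +4 burnt (F count now 5)
Step 3: +3 fires, +5 burnt (F count now 3)
Step 4: +3 fires, +3 burnt (F count now 3)
Step 5: +2 fires, +3 burnt (F count now 2)
Step 6: +0 fires, +2 burnt (F count now 0)
Fire out after step 6
Initially T: 19, now '.': 28
Total burnt (originally-T cells now '.'): 17

Answer: 17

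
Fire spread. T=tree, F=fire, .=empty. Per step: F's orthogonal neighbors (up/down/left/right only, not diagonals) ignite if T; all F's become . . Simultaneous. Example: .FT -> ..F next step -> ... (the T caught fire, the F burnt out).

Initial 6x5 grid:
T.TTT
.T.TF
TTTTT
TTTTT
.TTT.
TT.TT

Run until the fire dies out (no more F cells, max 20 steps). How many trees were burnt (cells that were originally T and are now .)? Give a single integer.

Answer: 22

Derivation:
Step 1: +3 fires, +1 burnt (F count now 3)
Step 2: +3 fires, +3 burnt (F count now 3)
Step 3: +3 fires, +3 burnt (F count now 3)
Step 4: +3 fires, +3 burnt (F count now 3)
Step 5: +5 fires, +3 burnt (F count now 5)
Step 6: +3 fires, +5 burnt (F count now 3)
Step 7: +1 fires, +3 burnt (F count now 1)
Step 8: +1 fires, +1 burnt (F count now 1)
Step 9: +0 fires, +1 burnt (F count now 0)
Fire out after step 9
Initially T: 23, now '.': 29
Total burnt (originally-T cells now '.'): 22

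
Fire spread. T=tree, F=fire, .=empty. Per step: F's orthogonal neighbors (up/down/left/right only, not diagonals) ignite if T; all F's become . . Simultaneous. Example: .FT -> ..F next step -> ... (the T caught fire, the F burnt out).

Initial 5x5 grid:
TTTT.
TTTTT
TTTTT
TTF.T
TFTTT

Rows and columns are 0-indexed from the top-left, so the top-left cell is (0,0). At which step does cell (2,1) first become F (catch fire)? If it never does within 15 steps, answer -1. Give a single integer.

Step 1: cell (2,1)='T' (+4 fires, +2 burnt)
Step 2: cell (2,1)='F' (+5 fires, +4 burnt)
  -> target ignites at step 2
Step 3: cell (2,1)='.' (+6 fires, +5 burnt)
Step 4: cell (2,1)='.' (+5 fires, +6 burnt)
Step 5: cell (2,1)='.' (+1 fires, +5 burnt)
Step 6: cell (2,1)='.' (+0 fires, +1 burnt)
  fire out at step 6

2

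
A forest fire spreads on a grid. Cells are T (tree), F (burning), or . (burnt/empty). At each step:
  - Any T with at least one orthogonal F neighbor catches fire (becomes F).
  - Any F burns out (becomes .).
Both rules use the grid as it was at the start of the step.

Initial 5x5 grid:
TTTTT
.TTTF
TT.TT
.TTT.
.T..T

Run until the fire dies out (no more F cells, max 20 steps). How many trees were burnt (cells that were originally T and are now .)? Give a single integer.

Step 1: +3 fires, +1 burnt (F count now 3)
Step 2: +3 fires, +3 burnt (F count now 3)
Step 3: +3 fires, +3 burnt (F count now 3)
Step 4: +3 fires, +3 burnt (F count now 3)
Step 5: +3 fires, +3 burnt (F count now 3)
Step 6: +1 fires, +3 burnt (F count now 1)
Step 7: +0 fires, +1 burnt (F count now 0)
Fire out after step 7
Initially T: 17, now '.': 24
Total burnt (originally-T cells now '.'): 16

Answer: 16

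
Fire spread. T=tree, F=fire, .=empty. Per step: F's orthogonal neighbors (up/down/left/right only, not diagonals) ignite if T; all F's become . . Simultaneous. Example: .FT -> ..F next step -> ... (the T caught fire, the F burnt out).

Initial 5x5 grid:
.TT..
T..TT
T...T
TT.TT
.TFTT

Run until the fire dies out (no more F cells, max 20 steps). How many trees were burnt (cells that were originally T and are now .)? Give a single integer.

Answer: 12

Derivation:
Step 1: +2 fires, +1 burnt (F count now 2)
Step 2: +3 fires, +2 burnt (F count now 3)
Step 3: +2 fires, +3 burnt (F count now 2)
Step 4: +2 fires, +2 burnt (F count now 2)
Step 5: +2 fires, +2 burnt (F count now 2)
Step 6: +1 fires, +2 burnt (F count now 1)
Step 7: +0 fires, +1 burnt (F count now 0)
Fire out after step 7
Initially T: 14, now '.': 23
Total burnt (originally-T cells now '.'): 12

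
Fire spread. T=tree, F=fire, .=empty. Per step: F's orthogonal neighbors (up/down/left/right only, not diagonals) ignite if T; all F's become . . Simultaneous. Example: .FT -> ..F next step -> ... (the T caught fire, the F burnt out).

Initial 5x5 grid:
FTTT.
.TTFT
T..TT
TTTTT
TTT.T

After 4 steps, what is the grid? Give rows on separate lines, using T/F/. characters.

Step 1: 5 trees catch fire, 2 burn out
  .FTF.
  .TF.F
  T..FT
  TTTTT
  TTT.T
Step 2: 4 trees catch fire, 5 burn out
  ..F..
  .F...
  T...F
  TTTFT
  TTT.T
Step 3: 2 trees catch fire, 4 burn out
  .....
  .....
  T....
  TTF.F
  TTT.T
Step 4: 3 trees catch fire, 2 burn out
  .....
  .....
  T....
  TF...
  TTF.F

.....
.....
T....
TF...
TTF.F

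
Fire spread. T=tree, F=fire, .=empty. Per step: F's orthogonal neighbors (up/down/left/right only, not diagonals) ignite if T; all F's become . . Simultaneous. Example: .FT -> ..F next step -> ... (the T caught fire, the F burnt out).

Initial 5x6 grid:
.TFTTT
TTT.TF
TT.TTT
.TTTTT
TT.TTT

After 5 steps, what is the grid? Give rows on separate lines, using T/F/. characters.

Step 1: 6 trees catch fire, 2 burn out
  .F.FTF
  TTF.F.
  TT.TTF
  .TTTTT
  TT.TTT
Step 2: 4 trees catch fire, 6 burn out
  ....F.
  TF....
  TT.TF.
  .TTTTF
  TT.TTT
Step 3: 5 trees catch fire, 4 burn out
  ......
  F.....
  TF.F..
  .TTTF.
  TT.TTF
Step 4: 4 trees catch fire, 5 burn out
  ......
  ......
  F.....
  .FTF..
  TT.TF.
Step 5: 3 trees catch fire, 4 burn out
  ......
  ......
  ......
  ..F...
  TF.F..

......
......
......
..F...
TF.F..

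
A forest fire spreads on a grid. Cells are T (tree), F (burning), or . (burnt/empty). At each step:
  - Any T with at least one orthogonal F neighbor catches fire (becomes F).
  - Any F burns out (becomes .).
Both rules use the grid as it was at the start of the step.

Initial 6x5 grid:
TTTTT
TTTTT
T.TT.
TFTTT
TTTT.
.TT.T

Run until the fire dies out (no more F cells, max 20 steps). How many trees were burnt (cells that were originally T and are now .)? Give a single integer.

Step 1: +3 fires, +1 burnt (F count now 3)
Step 2: +6 fires, +3 burnt (F count now 6)
Step 3: +6 fires, +6 burnt (F count now 6)
Step 4: +4 fires, +6 burnt (F count now 4)
Step 5: +3 fires, +4 burnt (F count now 3)
Step 6: +1 fires, +3 burnt (F count now 1)
Step 7: +0 fires, +1 burnt (F count now 0)
Fire out after step 7
Initially T: 24, now '.': 29
Total burnt (originally-T cells now '.'): 23

Answer: 23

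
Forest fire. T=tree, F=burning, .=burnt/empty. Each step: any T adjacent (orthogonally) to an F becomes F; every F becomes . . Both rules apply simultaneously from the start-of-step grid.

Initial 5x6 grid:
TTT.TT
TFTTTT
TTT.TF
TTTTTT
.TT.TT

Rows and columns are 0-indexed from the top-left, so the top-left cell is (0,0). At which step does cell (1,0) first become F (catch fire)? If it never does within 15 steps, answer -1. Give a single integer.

Step 1: cell (1,0)='F' (+7 fires, +2 burnt)
  -> target ignites at step 1
Step 2: cell (1,0)='.' (+10 fires, +7 burnt)
Step 3: cell (1,0)='.' (+6 fires, +10 burnt)
Step 4: cell (1,0)='.' (+1 fires, +6 burnt)
Step 5: cell (1,0)='.' (+0 fires, +1 burnt)
  fire out at step 5

1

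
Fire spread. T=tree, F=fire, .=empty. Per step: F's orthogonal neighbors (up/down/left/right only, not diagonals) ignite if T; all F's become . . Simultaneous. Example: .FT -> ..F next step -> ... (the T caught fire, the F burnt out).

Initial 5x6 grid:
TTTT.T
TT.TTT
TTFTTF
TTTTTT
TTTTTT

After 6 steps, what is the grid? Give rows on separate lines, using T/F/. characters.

Step 1: 6 trees catch fire, 2 burn out
  TTTT.T
  TT.TTF
  TF.FF.
  TTFTTF
  TTTTTT
Step 2: 10 trees catch fire, 6 burn out
  TTTT.F
  TF.FF.
  F.....
  TF.FF.
  TTFTTF
Step 3: 7 trees catch fire, 10 burn out
  TFTF..
  F.....
  ......
  F.....
  TF.FF.
Step 4: 3 trees catch fire, 7 burn out
  F.F...
  ......
  ......
  ......
  F.....
Step 5: 0 trees catch fire, 3 burn out
  ......
  ......
  ......
  ......
  ......
Step 6: 0 trees catch fire, 0 burn out
  ......
  ......
  ......
  ......
  ......

......
......
......
......
......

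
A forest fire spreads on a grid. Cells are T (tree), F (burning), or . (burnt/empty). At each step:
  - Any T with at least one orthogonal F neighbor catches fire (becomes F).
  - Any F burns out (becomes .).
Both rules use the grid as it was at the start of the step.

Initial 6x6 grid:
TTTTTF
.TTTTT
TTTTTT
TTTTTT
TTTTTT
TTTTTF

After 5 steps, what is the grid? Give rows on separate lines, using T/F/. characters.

Step 1: 4 trees catch fire, 2 burn out
  TTTTF.
  .TTTTF
  TTTTTT
  TTTTTT
  TTTTTF
  TTTTF.
Step 2: 6 trees catch fire, 4 burn out
  TTTF..
  .TTTF.
  TTTTTF
  TTTTTF
  TTTTF.
  TTTF..
Step 3: 6 trees catch fire, 6 burn out
  TTF...
  .TTF..
  TTTTF.
  TTTTF.
  TTTF..
  TTF...
Step 4: 6 trees catch fire, 6 burn out
  TF....
  .TF...
  TTTF..
  TTTF..
  TTF...
  TF....
Step 5: 6 trees catch fire, 6 burn out
  F.....
  .F....
  TTF...
  TTF...
  TF....
  F.....

F.....
.F....
TTF...
TTF...
TF....
F.....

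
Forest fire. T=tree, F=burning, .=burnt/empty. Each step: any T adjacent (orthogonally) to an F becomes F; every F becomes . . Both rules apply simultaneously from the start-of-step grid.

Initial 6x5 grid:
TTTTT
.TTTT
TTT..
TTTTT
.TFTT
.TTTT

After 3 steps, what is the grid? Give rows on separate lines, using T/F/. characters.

Step 1: 4 trees catch fire, 1 burn out
  TTTTT
  .TTTT
  TTT..
  TTFTT
  .F.FT
  .TFTT
Step 2: 6 trees catch fire, 4 burn out
  TTTTT
  .TTTT
  TTF..
  TF.FT
  ....F
  .F.FT
Step 3: 5 trees catch fire, 6 burn out
  TTTTT
  .TFTT
  TF...
  F...F
  .....
  ....F

TTTTT
.TFTT
TF...
F...F
.....
....F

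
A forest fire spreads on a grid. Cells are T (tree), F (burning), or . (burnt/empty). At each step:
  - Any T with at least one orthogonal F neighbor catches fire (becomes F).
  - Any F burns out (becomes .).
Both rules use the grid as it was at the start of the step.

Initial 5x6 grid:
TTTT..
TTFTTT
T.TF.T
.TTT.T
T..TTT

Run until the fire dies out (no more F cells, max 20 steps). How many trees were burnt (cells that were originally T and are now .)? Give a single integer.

Answer: 19

Derivation:
Step 1: +5 fires, +2 burnt (F count now 5)
Step 2: +6 fires, +5 burnt (F count now 6)
Step 3: +5 fires, +6 burnt (F count now 5)
Step 4: +2 fires, +5 burnt (F count now 2)
Step 5: +1 fires, +2 burnt (F count now 1)
Step 6: +0 fires, +1 burnt (F count now 0)
Fire out after step 6
Initially T: 20, now '.': 29
Total burnt (originally-T cells now '.'): 19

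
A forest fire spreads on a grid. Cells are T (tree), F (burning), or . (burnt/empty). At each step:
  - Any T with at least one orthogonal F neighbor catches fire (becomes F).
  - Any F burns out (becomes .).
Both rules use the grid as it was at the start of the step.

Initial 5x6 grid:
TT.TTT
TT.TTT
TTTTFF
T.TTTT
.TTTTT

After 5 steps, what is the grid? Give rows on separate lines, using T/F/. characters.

Step 1: 5 trees catch fire, 2 burn out
  TT.TTT
  TT.TFF
  TTTF..
  T.TTFF
  .TTTTT
Step 2: 7 trees catch fire, 5 burn out
  TT.TFF
  TT.F..
  TTF...
  T.TF..
  .TTTFF
Step 3: 4 trees catch fire, 7 burn out
  TT.F..
  TT....
  TF....
  T.F...
  .TTF..
Step 4: 3 trees catch fire, 4 burn out
  TT....
  TF....
  F.....
  T.....
  .TF...
Step 5: 4 trees catch fire, 3 burn out
  TF....
  F.....
  ......
  F.....
  .F....

TF....
F.....
......
F.....
.F....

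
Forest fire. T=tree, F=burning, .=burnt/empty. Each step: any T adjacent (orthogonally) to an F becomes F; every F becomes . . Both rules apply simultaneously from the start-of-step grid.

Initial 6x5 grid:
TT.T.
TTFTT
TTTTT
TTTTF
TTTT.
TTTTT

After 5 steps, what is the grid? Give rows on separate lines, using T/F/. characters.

Step 1: 5 trees catch fire, 2 burn out
  TT.T.
  TF.FT
  TTFTF
  TTTF.
  TTTT.
  TTTTT
Step 2: 8 trees catch fire, 5 burn out
  TF.F.
  F...F
  TF.F.
  TTF..
  TTTF.
  TTTTT
Step 3: 5 trees catch fire, 8 burn out
  F....
  .....
  F....
  TF...
  TTF..
  TTTFT
Step 4: 4 trees catch fire, 5 burn out
  .....
  .....
  .....
  F....
  TF...
  TTF.F
Step 5: 2 trees catch fire, 4 burn out
  .....
  .....
  .....
  .....
  F....
  TF...

.....
.....
.....
.....
F....
TF...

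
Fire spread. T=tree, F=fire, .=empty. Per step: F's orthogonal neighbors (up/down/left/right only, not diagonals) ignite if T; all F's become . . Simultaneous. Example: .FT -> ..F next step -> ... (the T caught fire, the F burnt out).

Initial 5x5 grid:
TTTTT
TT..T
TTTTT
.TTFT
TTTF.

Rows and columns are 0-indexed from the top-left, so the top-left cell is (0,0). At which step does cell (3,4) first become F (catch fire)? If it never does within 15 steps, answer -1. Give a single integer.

Step 1: cell (3,4)='F' (+4 fires, +2 burnt)
  -> target ignites at step 1
Step 2: cell (3,4)='.' (+4 fires, +4 burnt)
Step 3: cell (3,4)='.' (+3 fires, +4 burnt)
Step 4: cell (3,4)='.' (+3 fires, +3 burnt)
Step 5: cell (3,4)='.' (+3 fires, +3 burnt)
Step 6: cell (3,4)='.' (+2 fires, +3 burnt)
Step 7: cell (3,4)='.' (+0 fires, +2 burnt)
  fire out at step 7

1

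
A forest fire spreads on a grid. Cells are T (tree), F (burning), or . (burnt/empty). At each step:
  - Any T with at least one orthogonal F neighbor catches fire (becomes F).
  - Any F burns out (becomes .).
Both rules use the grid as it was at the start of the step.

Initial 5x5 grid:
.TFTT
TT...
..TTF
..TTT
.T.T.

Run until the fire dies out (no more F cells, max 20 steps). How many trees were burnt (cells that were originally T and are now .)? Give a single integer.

Answer: 11

Derivation:
Step 1: +4 fires, +2 burnt (F count now 4)
Step 2: +4 fires, +4 burnt (F count now 4)
Step 3: +3 fires, +4 burnt (F count now 3)
Step 4: +0 fires, +3 burnt (F count now 0)
Fire out after step 4
Initially T: 12, now '.': 24
Total burnt (originally-T cells now '.'): 11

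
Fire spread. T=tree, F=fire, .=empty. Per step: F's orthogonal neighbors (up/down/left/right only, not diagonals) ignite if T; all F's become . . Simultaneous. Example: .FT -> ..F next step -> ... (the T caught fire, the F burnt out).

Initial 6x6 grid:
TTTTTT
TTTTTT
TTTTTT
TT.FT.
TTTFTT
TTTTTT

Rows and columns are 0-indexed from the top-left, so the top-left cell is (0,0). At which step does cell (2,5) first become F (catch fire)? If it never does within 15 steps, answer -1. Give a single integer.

Step 1: cell (2,5)='T' (+5 fires, +2 burnt)
Step 2: cell (2,5)='T' (+7 fires, +5 burnt)
Step 3: cell (2,5)='F' (+9 fires, +7 burnt)
  -> target ignites at step 3
Step 4: cell (2,5)='.' (+7 fires, +9 burnt)
Step 5: cell (2,5)='.' (+3 fires, +7 burnt)
Step 6: cell (2,5)='.' (+1 fires, +3 burnt)
Step 7: cell (2,5)='.' (+0 fires, +1 burnt)
  fire out at step 7

3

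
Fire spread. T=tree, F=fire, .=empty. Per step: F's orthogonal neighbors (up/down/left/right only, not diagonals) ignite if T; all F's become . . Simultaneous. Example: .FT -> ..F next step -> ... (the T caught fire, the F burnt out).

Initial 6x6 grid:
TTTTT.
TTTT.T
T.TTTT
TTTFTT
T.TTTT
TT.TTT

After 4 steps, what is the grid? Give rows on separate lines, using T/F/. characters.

Step 1: 4 trees catch fire, 1 burn out
  TTTTT.
  TTTT.T
  T.TFTT
  TTF.FT
  T.TFTT
  TT.TTT
Step 2: 8 trees catch fire, 4 burn out
  TTTTT.
  TTTF.T
  T.F.FT
  TF...F
  T.F.FT
  TT.FTT
Step 3: 6 trees catch fire, 8 burn out
  TTTFT.
  TTF..T
  T....F
  F.....
  T....F
  TT..FT
Step 4: 7 trees catch fire, 6 burn out
  TTF.F.
  TF...F
  F.....
  ......
  F.....
  TT...F

TTF.F.
TF...F
F.....
......
F.....
TT...F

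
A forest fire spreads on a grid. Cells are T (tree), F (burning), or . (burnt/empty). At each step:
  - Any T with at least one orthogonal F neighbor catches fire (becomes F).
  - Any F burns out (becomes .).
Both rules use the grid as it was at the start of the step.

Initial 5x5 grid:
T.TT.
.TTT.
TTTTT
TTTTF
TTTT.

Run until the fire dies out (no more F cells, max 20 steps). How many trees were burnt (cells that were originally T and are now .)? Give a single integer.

Answer: 18

Derivation:
Step 1: +2 fires, +1 burnt (F count now 2)
Step 2: +3 fires, +2 burnt (F count now 3)
Step 3: +4 fires, +3 burnt (F count now 4)
Step 4: +5 fires, +4 burnt (F count now 5)
Step 5: +4 fires, +5 burnt (F count now 4)
Step 6: +0 fires, +4 burnt (F count now 0)
Fire out after step 6
Initially T: 19, now '.': 24
Total burnt (originally-T cells now '.'): 18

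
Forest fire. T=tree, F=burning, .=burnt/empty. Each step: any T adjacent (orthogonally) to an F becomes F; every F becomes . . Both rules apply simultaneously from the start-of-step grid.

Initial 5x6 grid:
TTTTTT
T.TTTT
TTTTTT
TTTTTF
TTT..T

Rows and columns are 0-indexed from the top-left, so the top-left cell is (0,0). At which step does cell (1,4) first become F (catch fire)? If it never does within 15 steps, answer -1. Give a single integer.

Step 1: cell (1,4)='T' (+3 fires, +1 burnt)
Step 2: cell (1,4)='T' (+3 fires, +3 burnt)
Step 3: cell (1,4)='F' (+4 fires, +3 burnt)
  -> target ignites at step 3
Step 4: cell (1,4)='.' (+5 fires, +4 burnt)
Step 5: cell (1,4)='.' (+5 fires, +5 burnt)
Step 6: cell (1,4)='.' (+3 fires, +5 burnt)
Step 7: cell (1,4)='.' (+2 fires, +3 burnt)
Step 8: cell (1,4)='.' (+1 fires, +2 burnt)
Step 9: cell (1,4)='.' (+0 fires, +1 burnt)
  fire out at step 9

3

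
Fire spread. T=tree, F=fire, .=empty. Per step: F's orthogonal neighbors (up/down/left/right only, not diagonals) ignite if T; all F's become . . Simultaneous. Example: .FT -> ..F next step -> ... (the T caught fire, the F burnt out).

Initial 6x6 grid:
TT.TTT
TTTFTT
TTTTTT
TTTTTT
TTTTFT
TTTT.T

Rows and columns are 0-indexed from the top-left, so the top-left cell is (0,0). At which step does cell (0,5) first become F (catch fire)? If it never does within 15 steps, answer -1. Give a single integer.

Step 1: cell (0,5)='T' (+7 fires, +2 burnt)
Step 2: cell (0,5)='T' (+10 fires, +7 burnt)
Step 3: cell (0,5)='F' (+8 fires, +10 burnt)
  -> target ignites at step 3
Step 4: cell (0,5)='.' (+5 fires, +8 burnt)
Step 5: cell (0,5)='.' (+2 fires, +5 burnt)
Step 6: cell (0,5)='.' (+0 fires, +2 burnt)
  fire out at step 6

3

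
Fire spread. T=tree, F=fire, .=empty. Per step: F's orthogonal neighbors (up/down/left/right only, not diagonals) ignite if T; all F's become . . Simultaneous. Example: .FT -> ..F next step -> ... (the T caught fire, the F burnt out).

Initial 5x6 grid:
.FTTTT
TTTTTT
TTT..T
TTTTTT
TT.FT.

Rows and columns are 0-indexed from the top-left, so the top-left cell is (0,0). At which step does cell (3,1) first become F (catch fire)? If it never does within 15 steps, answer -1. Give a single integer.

Step 1: cell (3,1)='T' (+4 fires, +2 burnt)
Step 2: cell (3,1)='T' (+6 fires, +4 burnt)
Step 3: cell (3,1)='F' (+6 fires, +6 burnt)
  -> target ignites at step 3
Step 4: cell (3,1)='.' (+5 fires, +6 burnt)
Step 5: cell (3,1)='.' (+2 fires, +5 burnt)
Step 6: cell (3,1)='.' (+0 fires, +2 burnt)
  fire out at step 6

3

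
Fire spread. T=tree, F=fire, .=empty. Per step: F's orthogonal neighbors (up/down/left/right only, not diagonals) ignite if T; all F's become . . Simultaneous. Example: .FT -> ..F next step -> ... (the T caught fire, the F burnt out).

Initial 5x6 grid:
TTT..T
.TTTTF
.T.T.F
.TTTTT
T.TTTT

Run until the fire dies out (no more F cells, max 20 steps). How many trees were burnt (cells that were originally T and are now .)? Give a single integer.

Answer: 19

Derivation:
Step 1: +3 fires, +2 burnt (F count now 3)
Step 2: +3 fires, +3 burnt (F count now 3)
Step 3: +4 fires, +3 burnt (F count now 4)
Step 4: +4 fires, +4 burnt (F count now 4)
Step 5: +4 fires, +4 burnt (F count now 4)
Step 6: +1 fires, +4 burnt (F count now 1)
Step 7: +0 fires, +1 burnt (F count now 0)
Fire out after step 7
Initially T: 20, now '.': 29
Total burnt (originally-T cells now '.'): 19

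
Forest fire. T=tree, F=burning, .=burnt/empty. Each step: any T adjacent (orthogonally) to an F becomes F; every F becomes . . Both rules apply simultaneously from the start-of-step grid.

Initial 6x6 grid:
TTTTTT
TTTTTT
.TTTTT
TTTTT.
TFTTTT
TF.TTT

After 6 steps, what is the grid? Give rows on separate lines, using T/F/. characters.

Step 1: 4 trees catch fire, 2 burn out
  TTTTTT
  TTTTTT
  .TTTTT
  TFTTT.
  F.FTTT
  F..TTT
Step 2: 4 trees catch fire, 4 burn out
  TTTTTT
  TTTTTT
  .FTTTT
  F.FTT.
  ...FTT
  ...TTT
Step 3: 5 trees catch fire, 4 burn out
  TTTTTT
  TFTTTT
  ..FTTT
  ...FT.
  ....FT
  ...FTT
Step 4: 7 trees catch fire, 5 burn out
  TFTTTT
  F.FTTT
  ...FTT
  ....F.
  .....F
  ....FT
Step 5: 5 trees catch fire, 7 burn out
  F.FTTT
  ...FTT
  ....FT
  ......
  ......
  .....F
Step 6: 3 trees catch fire, 5 burn out
  ...FTT
  ....FT
  .....F
  ......
  ......
  ......

...FTT
....FT
.....F
......
......
......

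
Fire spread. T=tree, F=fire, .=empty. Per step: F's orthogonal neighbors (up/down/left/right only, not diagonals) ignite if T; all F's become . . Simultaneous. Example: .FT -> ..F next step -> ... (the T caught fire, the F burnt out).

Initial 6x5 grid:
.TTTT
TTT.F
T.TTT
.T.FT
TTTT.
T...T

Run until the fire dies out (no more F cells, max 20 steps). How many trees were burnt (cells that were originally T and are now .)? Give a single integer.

Answer: 18

Derivation:
Step 1: +5 fires, +2 burnt (F count now 5)
Step 2: +3 fires, +5 burnt (F count now 3)
Step 3: +3 fires, +3 burnt (F count now 3)
Step 4: +4 fires, +3 burnt (F count now 4)
Step 5: +2 fires, +4 burnt (F count now 2)
Step 6: +1 fires, +2 burnt (F count now 1)
Step 7: +0 fires, +1 burnt (F count now 0)
Fire out after step 7
Initially T: 19, now '.': 29
Total burnt (originally-T cells now '.'): 18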